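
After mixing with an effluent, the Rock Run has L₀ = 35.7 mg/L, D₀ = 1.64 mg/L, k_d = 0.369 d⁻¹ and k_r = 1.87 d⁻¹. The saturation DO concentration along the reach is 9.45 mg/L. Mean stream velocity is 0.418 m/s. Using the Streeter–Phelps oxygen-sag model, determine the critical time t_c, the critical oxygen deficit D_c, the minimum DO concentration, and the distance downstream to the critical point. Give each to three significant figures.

t_c ≈ 0.943 d; D_c ≈ 4.97 mg/L; min DO ≈ 4.48 mg/L; x_c ≈ 34.1 km

At the critical point dD/dt = 0, so k_d L₀ e^(−k_d t) = k_r D. Substituting D(t) from the Streeter–Phelps equation and solving for t gives
t_c = ln[(k_r/k_d)(1 − D₀(k_r−k_d)/(k_d L₀))] / (k_r−k_d).
Here k_r−k_d = 1.501 d⁻¹ and 1 − D₀(k_r−k_d)/(k_d L₀) = 1 − 1.64×1.501/(0.369×35.7) = 0.8131, so
t_c = ln(5.068 × 0.8131) / 1.501 = 1.416 / 1.501 = 0.9434 d.
D_c = (k_d/k_r) L₀ e^(−k_d t_c) = (0.369/1.87) × 35.7 × e^(−0.369×0.9434) = 0.1973 × 35.7 × 0.7060 = 4.974 mg/L.
Minimum DO = C_s − D_c = 9.45 − 4.974 = 4.476 mg/L.
x_c = v t_c = 0.418 m/s × 0.9434 d × 86400 s/d = 34070 m ≈ 34.1 km.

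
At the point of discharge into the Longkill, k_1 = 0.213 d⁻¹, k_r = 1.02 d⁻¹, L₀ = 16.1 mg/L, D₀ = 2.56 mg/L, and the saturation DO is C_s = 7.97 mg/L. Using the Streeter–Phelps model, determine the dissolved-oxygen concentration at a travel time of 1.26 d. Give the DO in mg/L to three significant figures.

DO ≈ 5.19 mg/L

k_1 L₀/(k_r−k_1) = 0.213×16.1/(1.02−0.213) = 3.429/0.8070 = 4.249 mg/L.
e^(−k_1 t) = e^(−0.213×1.260) = 0.7646; e^(−k_r t) = e^(−1.02×1.260) = 0.2766.
D = 4.249 × (0.7646 − 0.2766) + 2.56 × 0.2766 = 2.074 + 0.7081 = 2.782 mg/L.
DO = C_s − D = 7.97 − 2.782 = 5.188 mg/L.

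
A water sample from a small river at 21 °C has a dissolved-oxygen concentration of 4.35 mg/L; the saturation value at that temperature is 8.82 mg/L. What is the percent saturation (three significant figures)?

49.3 % saturation

% saturation = C/C_s × 100 = 4.35/8.82 × 100 = 49.3 %.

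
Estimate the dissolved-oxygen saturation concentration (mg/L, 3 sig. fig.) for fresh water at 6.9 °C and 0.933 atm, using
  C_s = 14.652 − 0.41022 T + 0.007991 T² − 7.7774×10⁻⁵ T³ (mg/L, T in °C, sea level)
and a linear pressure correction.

C_s ≈ 11.4 mg/L

At sea level: C_s = 14.652 − 0.41022×6.9 + 0.007991×6.9² − 7.7774×10⁻⁵×6.9³ = 12.18 mg/L.
Pressure correction: C_s' = 12.18 × 0.933 = 11.36 mg/L.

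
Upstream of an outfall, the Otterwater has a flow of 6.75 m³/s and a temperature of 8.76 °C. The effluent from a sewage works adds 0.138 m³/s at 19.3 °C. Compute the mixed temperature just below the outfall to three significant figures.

8.97 °C

Flow-weighted mixing: C = (Q_r C_r + Q_w C_w)/(Q_r + Q_w)
= (6.75×8.76 + 0.138×19.3)/(6.75 + 0.138) = 61.79/6.888 = 8.971 °C.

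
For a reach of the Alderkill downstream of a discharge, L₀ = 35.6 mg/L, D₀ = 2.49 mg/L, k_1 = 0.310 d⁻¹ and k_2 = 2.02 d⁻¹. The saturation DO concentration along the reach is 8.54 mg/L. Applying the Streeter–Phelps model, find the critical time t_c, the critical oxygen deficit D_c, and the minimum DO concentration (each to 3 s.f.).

t_c = [1/(k_2−k_1)] ln[(k_2/k_1)(1 − D₀(k_2−k_1)/(k_1 L₀))]
= [1/(2.02−0.310)] ln[(2.02/0.310)(1 − 2.49×1.710/(0.310×35.6))]
= (1/1.710) ln[6.516 × 0.6142] = 0.5848 × ln(4.002) = 0.5848 × 1.387 = 0.8110 d.
D_c = (k_1/k_2) L₀ e^(−k_1 t_c) = (0.310/2.02) × 35.6 × e^(−0.310×0.8110) = 0.1535 × 35.6 × 0.7777 = 4.249 mg/L.
Minimum DO = C_s − D_c = 8.54 − 4.249 = 4.291 mg/L.

t_c ≈ 0.811 d; D_c ≈ 4.25 mg/L; min DO ≈ 4.29 mg/L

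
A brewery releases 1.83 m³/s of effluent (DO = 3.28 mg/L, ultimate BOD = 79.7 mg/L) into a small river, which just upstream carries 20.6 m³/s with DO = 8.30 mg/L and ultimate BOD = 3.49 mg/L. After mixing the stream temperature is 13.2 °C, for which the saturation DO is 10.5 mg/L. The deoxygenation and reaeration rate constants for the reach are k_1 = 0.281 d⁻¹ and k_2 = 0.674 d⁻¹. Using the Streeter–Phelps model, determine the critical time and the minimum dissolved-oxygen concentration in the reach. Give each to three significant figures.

Mixed DO = (20.6×8.30 + 1.83×3.28)/(20.6+1.83) = 177.0/22.43 = 7.890 mg/L.
Mixed L₀ = (20.6×3.49 + 1.83×79.7)/(22.43) = 217.7/22.43 = 9.708 mg/L.
Initial deficit D₀ = C_s − DO₀ = 10.5 − 7.890 = 2.610 mg/L.
t_c = (1/0.3930) ln[(0.674/0.281)(1 − 2.610×0.3930/(0.281×9.708))] = 2.545 × ln(1.497) = 1.026 d.
D_c = (0.281/0.674) × 9.708 × e^(−0.281×1.026) = 0.4169 × 9.708 × 0.7495 = 3.033 mg/L.
Minimum DO = 10.5 − 3.033 = 7.467 mg/L.

t_c ≈ 1.03 d; minimum DO ≈ 7.47 mg/L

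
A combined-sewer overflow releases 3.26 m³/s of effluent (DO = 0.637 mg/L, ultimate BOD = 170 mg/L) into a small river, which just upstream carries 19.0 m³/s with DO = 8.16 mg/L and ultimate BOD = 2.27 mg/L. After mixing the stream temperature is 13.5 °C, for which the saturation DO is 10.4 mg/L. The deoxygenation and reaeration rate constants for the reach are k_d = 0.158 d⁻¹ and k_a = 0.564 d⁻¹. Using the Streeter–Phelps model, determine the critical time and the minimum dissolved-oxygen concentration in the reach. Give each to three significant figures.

Mixed DO = (19.0×8.16 + 3.26×0.637)/(19.0+3.26) = 157.1/22.26 = 7.058 mg/L.
Mixed L₀ = (19.0×2.27 + 3.26×170)/(22.26) = 597.3/22.26 = 26.83 mg/L.
Initial deficit D₀ = C_s − DO₀ = 10.4 − 7.058 = 3.342 mg/L.
t_c = (1/0.4060) ln[(0.564/0.158)(1 − 3.342×0.4060/(0.158×26.83))] = 2.463 × ln(2.427) = 2.184 d.
D_c = (0.158/0.564) × 26.83 × e^(−0.158×2.184) = 0.2801 × 26.83 × 0.7081 = 5.323 mg/L.
Minimum DO = 10.4 − 5.323 = 5.077 mg/L.

t_c ≈ 2.18 d; minimum DO ≈ 5.08 mg/L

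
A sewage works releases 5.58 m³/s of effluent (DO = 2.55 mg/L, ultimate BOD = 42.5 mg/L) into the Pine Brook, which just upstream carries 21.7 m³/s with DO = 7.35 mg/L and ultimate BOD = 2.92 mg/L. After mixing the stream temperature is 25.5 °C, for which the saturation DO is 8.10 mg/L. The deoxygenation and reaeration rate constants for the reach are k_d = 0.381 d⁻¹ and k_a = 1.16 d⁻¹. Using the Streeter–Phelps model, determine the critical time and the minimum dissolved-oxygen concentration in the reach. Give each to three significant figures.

t_c ≈ 0.931 d; minimum DO ≈ 5.56 mg/L

Mixed DO = (21.7×7.35 + 5.58×2.55)/(21.7+5.58) = 173.7/27.28 = 6.368 mg/L.
Mixed L₀ = (21.7×2.92 + 5.58×42.5)/(27.28) = 300.5/27.28 = 11.02 mg/L.
Initial deficit D₀ = C_s − DO₀ = 8.10 − 6.368 = 1.732 mg/L.
t_c = (1/0.7790) ln[(1.16/0.381)(1 − 1.732×0.7790/(0.381×11.02))] = 1.284 × ln(2.066) = 0.9314 d.
D_c = (0.381/1.16) × 11.02 × e^(−0.381×0.9314) = 0.3284 × 11.02 × 0.7013 = 2.537 mg/L.
Minimum DO = 8.10 − 2.537 = 5.563 mg/L.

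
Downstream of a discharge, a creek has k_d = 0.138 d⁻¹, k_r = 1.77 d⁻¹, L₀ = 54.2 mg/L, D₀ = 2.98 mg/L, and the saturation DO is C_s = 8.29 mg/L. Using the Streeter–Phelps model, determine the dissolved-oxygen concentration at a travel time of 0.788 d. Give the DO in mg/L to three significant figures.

DO ≈ 4.58 mg/L

k_d L₀/(k_r−k_d) = 0.138×54.2/(1.77−0.138) = 7.480/1.632 = 4.583 mg/L.
e^(−k_d t) = e^(−0.138×0.7880) = 0.8970; e^(−k_r t) = e^(−1.77×0.7880) = 0.2479.
D = 4.583 × (0.8970 − 0.2479) + 2.98 × 0.2479 = 2.975 + 0.7387 = 3.713 mg/L.
DO = C_s − D = 8.29 − 3.713 = 4.577 mg/L.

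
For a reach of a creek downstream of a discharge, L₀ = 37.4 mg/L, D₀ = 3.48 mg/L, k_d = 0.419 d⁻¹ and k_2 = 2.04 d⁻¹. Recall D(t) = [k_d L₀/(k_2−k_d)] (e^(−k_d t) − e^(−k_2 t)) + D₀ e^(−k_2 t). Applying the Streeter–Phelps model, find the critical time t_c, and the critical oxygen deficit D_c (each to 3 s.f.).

With k_2/k_d = 4.869 and 1 − D₀(k_2−k_d)/(k_d L₀) = 0.6400,
t_c = ln(4.869 × 0.6400) / (2.04 − 0.419) = ln(3.116) / 1.621 = 1.137/1.621 = 0.7012 d.
L(t_c) = L₀ e^(−k_d t_c) = 37.4 × 0.7454 = 27.88 mg/L, and at the critical point k_2 D_c = k_d L, so D_c = (0.419/2.04) × 27.88 = 5.726 mg/L.

t_c ≈ 0.701 d; D_c ≈ 5.73 mg/L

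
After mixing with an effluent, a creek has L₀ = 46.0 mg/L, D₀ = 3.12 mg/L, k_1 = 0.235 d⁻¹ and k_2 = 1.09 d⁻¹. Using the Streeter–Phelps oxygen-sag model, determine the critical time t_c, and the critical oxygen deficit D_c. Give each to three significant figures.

t_c = [1/(k_2−k_1)] ln[(k_2/k_1)(1 − D₀(k_2−k_1)/(k_1 L₀))]
= [1/(1.09−0.235)] ln[(1.09/0.235)(1 − 3.12×0.8550/(0.235×46.0))]
= (1/0.8550) ln[4.638 × 0.7532] = 1.170 × ln(3.494) = 1.170 × 1.251 = 1.463 d.
D_c = (k_1/k_2) L₀ e^(−k_1 t_c) = (0.235/1.09) × 46.0 × e^(−0.235×1.463) = 0.2156 × 46.0 × 0.7090 = 7.032 mg/L.

t_c ≈ 1.46 d; D_c ≈ 7.03 mg/L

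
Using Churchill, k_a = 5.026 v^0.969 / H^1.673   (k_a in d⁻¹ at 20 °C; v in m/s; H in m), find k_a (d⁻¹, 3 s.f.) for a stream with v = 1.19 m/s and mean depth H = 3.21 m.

k_a ≈ 0.845 d⁻¹

k_a = 5.026 × 1.19^0.969 / 3.21^1.673 = 5.026 × 1.184 / 7.037 = 0.8454 d⁻¹.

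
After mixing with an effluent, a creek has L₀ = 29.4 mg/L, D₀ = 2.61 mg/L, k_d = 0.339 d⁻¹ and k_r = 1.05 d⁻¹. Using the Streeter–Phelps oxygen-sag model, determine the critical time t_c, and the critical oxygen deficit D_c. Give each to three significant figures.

At the critical point dD/dt = 0, so k_d L₀ e^(−k_d t) = k_r D. Substituting D(t) from the Streeter–Phelps equation and solving for t gives
t_c = ln[(k_r/k_d)(1 − D₀(k_r−k_d)/(k_d L₀))] / (k_r−k_d).
Here k_r−k_d = 0.7110 d⁻¹ and 1 − D₀(k_r−k_d)/(k_d L₀) = 1 − 2.61×0.7110/(0.339×29.4) = 0.8138, so
t_c = ln(3.097 × 0.8138) / 0.7110 = 0.9245 / 0.7110 = 1.300 d.
D_c = (k_d/k_r) L₀ e^(−k_d t_c) = (0.339/1.05) × 29.4 × e^(−0.339×1.300) = 0.3229 × 29.4 × 0.6435 = 6.108 mg/L.

t_c ≈ 1.30 d; D_c ≈ 6.11 mg/L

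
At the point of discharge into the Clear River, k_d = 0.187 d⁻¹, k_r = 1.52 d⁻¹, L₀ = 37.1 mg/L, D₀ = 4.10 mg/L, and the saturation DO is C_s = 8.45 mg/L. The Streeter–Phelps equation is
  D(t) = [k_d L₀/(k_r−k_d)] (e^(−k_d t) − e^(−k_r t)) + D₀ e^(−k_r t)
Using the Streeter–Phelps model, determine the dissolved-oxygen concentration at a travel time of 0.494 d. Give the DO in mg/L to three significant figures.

k_d L₀/(k_r−k_d) = 0.187×37.1/(1.52−0.187) = 6.938/1.333 = 5.205 mg/L.
e^(−k_d t) = e^(−0.187×0.4940) = 0.9118; e^(−k_r t) = e^(−1.52×0.4940) = 0.4720.
D = 5.205 × (0.9118 − 0.4720) + 4.10 × 0.4720 = 2.289 + 1.935 = 4.224 mg/L.
DO = C_s − D = 8.45 − 4.224 = 4.226 mg/L.

DO ≈ 4.23 mg/L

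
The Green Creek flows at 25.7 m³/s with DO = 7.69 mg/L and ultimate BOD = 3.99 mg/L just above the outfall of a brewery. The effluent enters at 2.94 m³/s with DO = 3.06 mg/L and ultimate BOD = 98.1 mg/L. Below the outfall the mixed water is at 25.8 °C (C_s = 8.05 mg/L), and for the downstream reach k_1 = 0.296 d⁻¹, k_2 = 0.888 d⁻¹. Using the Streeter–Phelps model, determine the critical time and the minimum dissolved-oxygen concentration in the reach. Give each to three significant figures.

Mixed DO = (25.7×7.69 + 2.94×3.06)/(25.7+2.94) = 206.6/28.64 = 7.215 mg/L.
Mixed L₀ = (25.7×3.99 + 2.94×98.1)/(28.64) = 391.0/28.64 = 13.65 mg/L.
Initial deficit D₀ = C_s − DO₀ = 8.05 − 7.215 = 0.8353 mg/L.
t_c = (1/0.5920) ln[(0.888/0.296)(1 − 0.8353×0.5920/(0.296×13.65))] = 1.689 × ln(2.633) = 1.635 d.
D_c = (0.296/0.888) × 13.65 × e^(−0.296×1.635) = 0.3333 × 13.65 × 0.6163 = 2.804 mg/L.
Minimum DO = 8.05 − 2.804 = 5.246 mg/L.

t_c ≈ 1.64 d; minimum DO ≈ 5.25 mg/L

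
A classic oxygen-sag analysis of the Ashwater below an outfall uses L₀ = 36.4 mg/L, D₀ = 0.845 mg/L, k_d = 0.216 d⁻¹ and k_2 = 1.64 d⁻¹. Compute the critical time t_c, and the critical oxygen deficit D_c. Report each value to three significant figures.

t_c ≈ 1.31 d; D_c ≈ 3.62 mg/L

t_c = [1/(k_2−k_d)] ln[(k_2/k_d)(1 − D₀(k_2−k_d)/(k_d L₀))]
= [1/(1.64−0.216)] ln[(1.64/0.216)(1 − 0.845×1.424/(0.216×36.4))]
= (1/1.424) ln[7.593 × 0.8470] = 0.7022 × ln(6.431) = 0.7022 × 1.861 = 1.307 d.
L(t_c) = L₀ e^(−k_d t_c) = 36.4 × 0.7540 = 27.45 mg/L, and at the critical point k_2 D_c = k_d L, so D_c = (0.216/1.64) × 27.45 = 3.615 mg/L.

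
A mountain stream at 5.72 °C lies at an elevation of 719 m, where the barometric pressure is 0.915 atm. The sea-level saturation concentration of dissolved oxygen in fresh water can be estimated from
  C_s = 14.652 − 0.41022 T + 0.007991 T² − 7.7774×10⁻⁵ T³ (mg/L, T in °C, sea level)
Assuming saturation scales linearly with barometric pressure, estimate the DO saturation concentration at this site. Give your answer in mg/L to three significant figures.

At sea level: C_s = 14.652 − 0.41022×5.72 + 0.007991×5.72² − 7.7774×10⁻⁵×5.72³ = 12.55 mg/L.
Pressure correction: C_s' = 12.55 × 0.915 = 11.49 mg/L.

C_s ≈ 11.5 mg/L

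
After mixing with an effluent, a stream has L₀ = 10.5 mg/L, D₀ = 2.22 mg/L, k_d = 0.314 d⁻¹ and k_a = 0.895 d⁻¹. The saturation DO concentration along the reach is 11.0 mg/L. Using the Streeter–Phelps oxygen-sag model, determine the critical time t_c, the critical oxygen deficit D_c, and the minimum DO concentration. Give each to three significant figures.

t_c ≈ 0.949 d; D_c ≈ 2.73 mg/L; min DO ≈ 8.27 mg/L

t_c = [1/(k_a−k_d)] ln[(k_a/k_d)(1 − D₀(k_a−k_d)/(k_d L₀))]
= [1/(0.895−0.314)] ln[(0.895/0.314)(1 − 2.22×0.5810/(0.314×10.5))]
= (1/0.5810) ln[2.850 × 0.6088] = 1.721 × ln(1.735) = 1.721 × 0.5511 = 0.9486 d.
L(t_c) = L₀ e^(−k_d t_c) = 10.5 × 0.7424 = 7.795 mg/L, and at the critical point k_a D_c = k_d L, so D_c = (0.314/0.895) × 7.795 = 2.735 mg/L.
Minimum DO = C_s − D_c = 11.0 − 2.735 = 8.265 mg/L.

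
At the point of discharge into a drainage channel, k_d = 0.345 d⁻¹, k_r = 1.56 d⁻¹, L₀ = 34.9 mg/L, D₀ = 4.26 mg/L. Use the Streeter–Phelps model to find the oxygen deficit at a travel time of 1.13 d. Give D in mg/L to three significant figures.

D ≈ 5.74 mg/L

k_d L₀/(k_r−k_d) = 0.345×34.9/(1.56−0.345) = 12.04/1.215 = 9.910 mg/L.
e^(−k_d t) = e^(−0.345×1.130) = 0.6772; e^(−k_r t) = e^(−1.56×1.130) = 0.1716.
D = 9.910 × (0.6772 − 0.1716) + 4.26 × 0.1716 = 5.010 + 0.7309 = 5.741 mg/L.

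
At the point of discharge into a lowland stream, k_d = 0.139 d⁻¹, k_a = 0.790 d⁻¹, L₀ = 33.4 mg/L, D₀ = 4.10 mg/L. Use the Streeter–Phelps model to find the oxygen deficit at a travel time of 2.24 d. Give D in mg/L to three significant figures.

k_d L₀/(k_a−k_d) = 0.139×33.4/(0.790−0.139) = 4.643/0.6510 = 7.131 mg/L.
e^(−k_d t) = e^(−0.139×2.240) = 0.7325; e^(−k_a t) = e^(−0.790×2.240) = 0.1704.
D = 7.131 × (0.7325 − 0.1704) + 4.10 × 0.1704 = 4.008 + 0.6986 = 4.707 mg/L.

D ≈ 4.71 mg/L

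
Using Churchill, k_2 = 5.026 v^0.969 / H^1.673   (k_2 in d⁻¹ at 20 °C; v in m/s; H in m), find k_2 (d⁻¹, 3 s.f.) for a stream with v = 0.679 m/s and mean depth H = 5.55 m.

k_2 = 5.026 × 0.679^0.969 / 5.55^1.673 = 5.026 × 0.6872 / 17.59 = 0.1964 d⁻¹.

k_2 ≈ 0.196 d⁻¹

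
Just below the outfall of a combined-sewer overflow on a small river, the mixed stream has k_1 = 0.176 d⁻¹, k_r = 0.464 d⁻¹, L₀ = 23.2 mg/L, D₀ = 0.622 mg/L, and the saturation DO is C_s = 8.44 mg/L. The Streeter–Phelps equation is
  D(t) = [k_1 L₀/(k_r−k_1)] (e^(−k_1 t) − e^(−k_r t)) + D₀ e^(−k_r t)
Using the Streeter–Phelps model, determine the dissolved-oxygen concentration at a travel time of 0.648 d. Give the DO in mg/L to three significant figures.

DO ≈ 5.83 mg/L

k_1 L₀/(k_r−k_1) = 0.176×23.2/(0.464−0.176) = 4.083/0.2880 = 14.18 mg/L.
e^(−k_1 t) = e^(−0.176×0.6480) = 0.8922; e^(−k_r t) = e^(−0.464×0.6480) = 0.7403.
D = 14.18 × (0.8922 − 0.7403) + 0.622 × 0.7403 = 2.154 + 0.4605 = 2.614 mg/L.
DO = C_s − D = 8.44 − 2.614 = 5.826 mg/L.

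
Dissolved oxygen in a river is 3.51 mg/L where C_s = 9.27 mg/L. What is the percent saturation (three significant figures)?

% saturation = C/C_s × 100 = 3.51/9.27 × 100 = 37.9 %.

37.9 % saturation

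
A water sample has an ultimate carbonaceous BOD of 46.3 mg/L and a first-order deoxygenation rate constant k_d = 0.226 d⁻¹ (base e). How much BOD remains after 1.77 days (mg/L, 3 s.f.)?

L ≈ 31.0 mg/L

L_t = L₀ e^(−k_d t) = 46.3 × e^(−0.226×1.77) = 46.3 × 0.6703 = 31.04 mg/L.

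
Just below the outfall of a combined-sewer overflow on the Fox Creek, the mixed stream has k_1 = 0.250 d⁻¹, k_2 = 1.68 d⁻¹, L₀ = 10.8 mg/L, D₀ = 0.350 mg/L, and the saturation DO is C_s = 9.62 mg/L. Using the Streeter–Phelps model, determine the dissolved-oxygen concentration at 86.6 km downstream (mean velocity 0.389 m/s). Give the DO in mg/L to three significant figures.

Travel time t = x/v = 86.6 km / (0.389 m/s) = 86600 m / 0.389 m/s = 222600 s = 2.577 d.
k_1 L₀/(k_2−k_1) = 0.250×10.8/(1.68−0.250) = 2.700/1.430 = 1.888 mg/L.
e^(−k_1 t) = e^(−0.250×2.577) = 0.5251; e^(−k_2 t) = e^(−1.68×2.577) = 0.01318.
D = 1.888 × (0.5251 − 0.01318) + 0.350 × 0.01318 = 0.9666 + 0.004614 = 0.9712 mg/L.
DO = C_s − D = 9.62 − 0.9712 = 8.649 mg/L.

DO ≈ 8.65 mg/L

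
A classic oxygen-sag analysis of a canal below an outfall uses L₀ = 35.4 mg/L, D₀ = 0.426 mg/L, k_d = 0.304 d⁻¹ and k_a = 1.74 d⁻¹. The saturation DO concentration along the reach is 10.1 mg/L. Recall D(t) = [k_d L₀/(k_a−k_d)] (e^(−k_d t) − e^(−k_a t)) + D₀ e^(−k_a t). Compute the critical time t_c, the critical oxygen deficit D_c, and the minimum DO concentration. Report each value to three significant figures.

t_c ≈ 1.17 d; D_c ≈ 4.33 mg/L; min DO ≈ 5.77 mg/L

With k_a/k_d = 5.724 and 1 − D₀(k_a−k_d)/(k_d L₀) = 0.9432,
t_c = ln(5.724 × 0.9432) / (1.74 − 0.304) = ln(5.398) / 1.436 = 1.686/1.436 = 1.174 d.
D_c = (k_d/k_a) L₀ e^(−k_d t_c) = (0.304/1.74) × 35.4 × e^(−0.304×1.174) = 0.1747 × 35.4 × 0.6998 = 4.328 mg/L.
Minimum DO = C_s − D_c = 10.1 − 4.328 = 5.772 mg/L.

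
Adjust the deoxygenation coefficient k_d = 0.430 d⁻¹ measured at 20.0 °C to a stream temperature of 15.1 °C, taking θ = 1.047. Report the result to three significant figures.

k_d(T₂) = k_d(T₁) · θ^(T₂−T₁) = 0.430 × 1.047^(15.1−20.0)
= 0.430 × 1.047^-4.90 = 0.430 × 0.7985 = 0.3433 d⁻¹.

k_d ≈ 0.343 d⁻¹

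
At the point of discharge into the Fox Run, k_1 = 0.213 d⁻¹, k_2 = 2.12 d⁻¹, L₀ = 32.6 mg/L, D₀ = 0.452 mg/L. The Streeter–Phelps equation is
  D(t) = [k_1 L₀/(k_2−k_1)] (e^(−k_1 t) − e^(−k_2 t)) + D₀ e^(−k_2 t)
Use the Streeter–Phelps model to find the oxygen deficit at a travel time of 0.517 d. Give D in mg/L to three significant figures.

D ≈ 2.20 mg/L

k_1 L₀/(k_2−k_1) = 0.213×32.6/(2.12−0.213) = 6.944/1.907 = 3.641 mg/L.
e^(−k_1 t) = e^(−0.213×0.5170) = 0.8957; e^(−k_2 t) = e^(−2.12×0.5170) = 0.3342.
D = 3.641 × (0.8957 − 0.3342) + 0.452 × 0.3342 = 2.045 + 0.1511 = 2.196 mg/L.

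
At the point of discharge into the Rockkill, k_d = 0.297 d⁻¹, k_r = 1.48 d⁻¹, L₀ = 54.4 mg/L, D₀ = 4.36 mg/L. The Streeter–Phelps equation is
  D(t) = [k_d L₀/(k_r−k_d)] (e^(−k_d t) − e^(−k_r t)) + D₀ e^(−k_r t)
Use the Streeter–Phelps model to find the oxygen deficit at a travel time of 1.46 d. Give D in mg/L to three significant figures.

D ≈ 7.78 mg/L

k_d L₀/(k_r−k_d) = 0.297×54.4/(1.48−0.297) = 16.16/1.183 = 13.66 mg/L.
e^(−k_d t) = e^(−0.297×1.460) = 0.6482; e^(−k_r t) = e^(−1.48×1.460) = 0.1152.
D = 13.66 × (0.6482 − 0.1152) + 4.36 × 0.1152 = 7.278 + 0.5024 = 7.781 mg/L.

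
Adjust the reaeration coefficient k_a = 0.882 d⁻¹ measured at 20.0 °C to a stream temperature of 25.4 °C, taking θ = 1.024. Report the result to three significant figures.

k_a ≈ 1.00 d⁻¹

k_a(T₂) = k_a(T₁) · θ^(T₂−T₁) = 0.882 × 1.024^(25.4−20.0)
= 0.882 × 1.024^5.40 = 0.882 × 1.137 = 1.003 d⁻¹.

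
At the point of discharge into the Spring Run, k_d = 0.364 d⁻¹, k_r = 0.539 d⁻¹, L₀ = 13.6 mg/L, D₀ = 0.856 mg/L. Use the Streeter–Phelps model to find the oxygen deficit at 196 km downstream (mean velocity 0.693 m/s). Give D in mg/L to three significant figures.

D ≈ 3.89 mg/L

Travel time t = x/v = 196 km / (0.693 m/s) = 196000 m / 0.693 m/s = 282800 s = 3.273 d.
k_d L₀/(k_r−k_d) = 0.364×13.6/(0.539−0.364) = 4.950/0.1750 = 28.29 mg/L.
e^(−k_d t) = e^(−0.364×3.273) = 0.3038; e^(−k_r t) = e^(−0.539×3.273) = 0.1713.
D = 28.29 × (0.3038 − 0.1713) + 0.856 × 0.1713 = 3.747 + 0.1466 = 3.894 mg/L.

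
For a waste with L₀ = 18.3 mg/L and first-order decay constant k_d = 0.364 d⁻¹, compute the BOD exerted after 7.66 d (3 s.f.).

y ≈ 17.2 mg/L

y_t = L₀(1 − e^(−k_d t)) = 18.3 × (1 − e^(−0.364×7.66))
= 18.3 × (1 − 0.06153) = 18.3 × 0.9385 = 17.17 mg/L.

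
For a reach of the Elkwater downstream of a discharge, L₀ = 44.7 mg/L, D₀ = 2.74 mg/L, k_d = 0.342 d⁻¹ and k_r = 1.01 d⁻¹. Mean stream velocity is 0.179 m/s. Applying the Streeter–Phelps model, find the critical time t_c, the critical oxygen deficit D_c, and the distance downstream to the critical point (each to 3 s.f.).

At the critical point dD/dt = 0, so k_d L₀ e^(−k_d t) = k_r D. Substituting D(t) from the Streeter–Phelps equation and solving for t gives
t_c = ln[(k_r/k_d)(1 − D₀(k_r−k_d)/(k_d L₀))] / (k_r−k_d).
Here k_r−k_d = 0.6680 d⁻¹ and 1 − D₀(k_r−k_d)/(k_d L₀) = 1 − 2.74×0.6680/(0.342×44.7) = 0.8803, so
t_c = ln(2.953 × 0.8803) / 0.6680 = 0.9554 / 0.6680 = 1.430 d.
D_c = (k_d/k_r) L₀ e^(−k_d t_c) = (0.342/1.01) × 44.7 × e^(−0.342×1.430) = 0.3386 × 44.7 × 0.6132 = 9.281 mg/L.
x_c = v t_c = 0.179 m/s × 1.430 d × 86400 s/d = 22120 m ≈ 22.1 km.

t_c ≈ 1.43 d; D_c ≈ 9.28 mg/L; x_c ≈ 22.1 km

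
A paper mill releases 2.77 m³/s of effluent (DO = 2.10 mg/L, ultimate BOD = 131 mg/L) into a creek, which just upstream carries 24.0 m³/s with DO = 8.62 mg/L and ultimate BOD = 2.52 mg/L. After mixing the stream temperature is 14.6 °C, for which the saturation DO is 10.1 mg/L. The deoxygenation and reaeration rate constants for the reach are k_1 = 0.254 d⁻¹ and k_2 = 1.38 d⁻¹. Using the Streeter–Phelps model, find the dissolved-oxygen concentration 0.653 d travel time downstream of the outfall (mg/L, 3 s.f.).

DO ≈ 7.65 mg/L

Mixed DO = (24.0×8.62 + 2.77×2.10)/(24.0+2.77) = 212.7/26.77 = 7.945 mg/L.
Mixed L₀ = (24.0×2.52 + 2.77×131)/(26.77) = 423.4/26.77 = 15.81 mg/L.
Initial deficit D₀ = C_s − DO₀ = 10.1 − 7.945 = 2.155 mg/L.
D(0.653) = [0.254×15.81/(1.38−0.254)](e^(−0.254×0.653) − e^(−1.38×0.653)) + 2.155 e^(−1.38×0.653)
= 3.567 × (0.8472 − 0.4061) + 2.155 × 0.4061 = 2.448 mg/L.
DO = 10.1 − 2.448 = 7.652 mg/L.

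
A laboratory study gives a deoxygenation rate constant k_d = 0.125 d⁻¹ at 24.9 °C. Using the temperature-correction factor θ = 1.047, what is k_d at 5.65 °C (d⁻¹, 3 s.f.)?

k_d ≈ 0.0516 d⁻¹

k_d(T₂) = k_d(T₁) · θ^(T₂−T₁) = 0.125 × 1.047^(5.65−24.9)
= 0.125 × 1.047^-19.2 = 0.125 × 0.4131 = 0.05163 d⁻¹.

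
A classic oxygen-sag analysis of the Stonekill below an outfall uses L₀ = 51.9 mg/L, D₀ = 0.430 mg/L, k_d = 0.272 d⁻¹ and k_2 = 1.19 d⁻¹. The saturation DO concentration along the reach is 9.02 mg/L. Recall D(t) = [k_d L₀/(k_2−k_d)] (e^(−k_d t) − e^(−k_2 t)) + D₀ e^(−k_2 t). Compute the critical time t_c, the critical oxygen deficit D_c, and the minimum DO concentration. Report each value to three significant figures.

t_c = [1/(k_2−k_d)] ln[(k_2/k_d)(1 − D₀(k_2−k_d)/(k_d L₀))]
= [1/(1.19−0.272)] ln[(1.19/0.272)(1 − 0.430×0.9180/(0.272×51.9))]
= (1/0.9180) ln[4.375 × 0.9720] = 1.089 × ln(4.253) = 1.089 × 1.448 = 1.577 d.
L(t_c) = L₀ e^(−k_d t_c) = 51.9 × 0.6512 = 33.80 mg/L, and at the critical point k_2 D_c = k_d L, so D_c = (0.272/1.19) × 33.80 = 7.725 mg/L.
Minimum DO = C_s − D_c = 9.02 − 7.725 = 1.295 mg/L.

t_c ≈ 1.58 d; D_c ≈ 7.73 mg/L; min DO ≈ 1.29 mg/L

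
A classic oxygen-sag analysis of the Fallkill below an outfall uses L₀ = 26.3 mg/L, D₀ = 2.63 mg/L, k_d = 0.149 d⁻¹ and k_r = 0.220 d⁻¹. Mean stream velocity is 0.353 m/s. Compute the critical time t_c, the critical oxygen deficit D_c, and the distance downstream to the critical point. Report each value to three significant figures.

At the critical point dD/dt = 0, so k_d L₀ e^(−k_d t) = k_r D. Substituting D(t) from the Streeter–Phelps equation and solving for t gives
t_c = ln[(k_r/k_d)(1 − D₀(k_r−k_d)/(k_d L₀))] / (k_r−k_d).
Here k_r−k_d = 0.07100 d⁻¹ and 1 − D₀(k_r−k_d)/(k_d L₀) = 1 − 2.63×0.07100/(0.149×26.3) = 0.9523, so
t_c = ln(1.477 × 0.9523) / 0.07100 = 0.3409 / 0.07100 = 4.801 d.
L(t_c) = L₀ e^(−k_d t_c) = 26.3 × 0.4890 = 12.86 mg/L, and at the critical point k_r D_c = k_d L, so D_c = (0.149/0.220) × 12.86 = 8.711 mg/L.
x_c = v t_c = 0.353 m/s × 4.801 d × 86400 s/d = 146400 m ≈ 146 km.

t_c ≈ 4.80 d; D_c ≈ 8.71 mg/L; x_c ≈ 146 km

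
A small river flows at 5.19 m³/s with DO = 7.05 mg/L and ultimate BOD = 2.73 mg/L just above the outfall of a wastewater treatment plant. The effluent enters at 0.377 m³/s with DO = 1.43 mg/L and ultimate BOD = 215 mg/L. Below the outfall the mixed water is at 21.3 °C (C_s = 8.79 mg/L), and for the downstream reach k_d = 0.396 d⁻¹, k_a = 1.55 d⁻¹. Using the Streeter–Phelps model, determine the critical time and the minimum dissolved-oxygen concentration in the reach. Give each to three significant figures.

Mixed DO = (5.19×7.05 + 0.377×1.43)/(5.19+0.377) = 37.13/5.567 = 6.669 mg/L.
Mixed L₀ = (5.19×2.73 + 0.377×215)/(5.567) = 95.22/5.567 = 17.11 mg/L.
Initial deficit D₀ = C_s − DO₀ = 8.79 − 6.669 = 2.121 mg/L.
t_c = (1/1.154) ln[(1.55/0.396)(1 − 2.121×1.154/(0.396×17.11))] = 0.8666 × ln(2.500) = 0.7940 d.
D_c = (0.396/1.55) × 17.11 × e^(−0.396×0.7940) = 0.2555 × 17.11 × 0.7302 = 3.191 mg/L.
Minimum DO = 8.79 − 3.191 = 5.599 mg/L.

t_c ≈ 0.794 d; minimum DO ≈ 5.60 mg/L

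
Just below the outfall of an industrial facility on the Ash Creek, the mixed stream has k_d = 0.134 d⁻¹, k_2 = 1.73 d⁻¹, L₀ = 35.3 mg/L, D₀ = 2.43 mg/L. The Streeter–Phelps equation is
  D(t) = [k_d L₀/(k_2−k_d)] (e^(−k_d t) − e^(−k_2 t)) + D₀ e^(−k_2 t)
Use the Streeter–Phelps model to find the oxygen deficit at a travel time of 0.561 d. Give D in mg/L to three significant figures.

D ≈ 2.55 mg/L

k_d L₀/(k_2−k_d) = 0.134×35.3/(1.73−0.134) = 4.730/1.596 = 2.964 mg/L.
e^(−k_d t) = e^(−0.134×0.5610) = 0.9276; e^(−k_2 t) = e^(−1.73×0.5610) = 0.3789.
D = 2.964 × (0.9276 − 0.3789) + 2.43 × 0.3789 = 1.626 + 0.9207 = 2.547 mg/L.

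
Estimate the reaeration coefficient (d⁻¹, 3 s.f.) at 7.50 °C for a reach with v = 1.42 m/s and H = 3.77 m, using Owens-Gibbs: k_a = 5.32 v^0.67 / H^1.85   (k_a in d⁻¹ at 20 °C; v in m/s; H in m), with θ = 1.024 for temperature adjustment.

k_a(20) = 5.32 × 1.42^0.67 / 3.77^1.85 = 5.32 × 1.265 / 11.65 = 0.5777 d⁻¹.
k_a(7.50) = 0.5777 × 1.024^(7.50−20) = 0.5777 × 0.7434 = 0.4295 d⁻¹.

k_a ≈ 0.430 d⁻¹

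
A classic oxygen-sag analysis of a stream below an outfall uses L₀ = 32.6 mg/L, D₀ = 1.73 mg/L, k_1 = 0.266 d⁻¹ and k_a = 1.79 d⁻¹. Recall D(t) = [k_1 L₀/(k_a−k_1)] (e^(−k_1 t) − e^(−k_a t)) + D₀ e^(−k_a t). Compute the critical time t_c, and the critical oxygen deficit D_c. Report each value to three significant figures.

t_c ≈ 1.01 d; D_c ≈ 3.70 mg/L

At the critical point dD/dt = 0, so k_1 L₀ e^(−k_1 t) = k_a D. Substituting D(t) from the Streeter–Phelps equation and solving for t gives
t_c = ln[(k_a/k_1)(1 − D₀(k_a−k_1)/(k_1 L₀))] / (k_a−k_1).
Here k_a−k_1 = 1.524 d⁻¹ and 1 − D₀(k_a−k_1)/(k_1 L₀) = 1 − 1.73×1.524/(0.266×32.6) = 0.6960, so
t_c = ln(6.729 × 0.6960) / 1.524 = 1.544 / 1.524 = 1.013 d.
L(t_c) = L₀ e^(−k_1 t_c) = 32.6 × 0.7638 = 24.90 mg/L, and at the critical point k_a D_c = k_1 L, so D_c = (0.266/1.79) × 24.90 = 3.700 mg/L.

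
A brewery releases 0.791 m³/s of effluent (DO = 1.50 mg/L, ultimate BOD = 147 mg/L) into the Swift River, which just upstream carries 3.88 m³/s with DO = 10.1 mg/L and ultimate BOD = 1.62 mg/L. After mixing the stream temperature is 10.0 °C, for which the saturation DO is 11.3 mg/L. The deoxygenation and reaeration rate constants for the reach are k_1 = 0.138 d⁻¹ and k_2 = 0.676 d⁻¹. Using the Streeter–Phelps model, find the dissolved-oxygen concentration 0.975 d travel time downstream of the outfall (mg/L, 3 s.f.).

DO ≈ 7.52 mg/L

Mixed DO = (3.88×10.1 + 0.791×1.50)/(3.88+0.791) = 40.37/4.671 = 8.644 mg/L.
Mixed L₀ = (3.88×1.62 + 0.791×147)/(4.671) = 122.6/4.671 = 26.24 mg/L.
Initial deficit D₀ = C_s − DO₀ = 11.3 − 8.644 = 2.656 mg/L.
D(0.975) = [0.138×26.24/(0.676−0.138)](e^(−0.138×0.975) − e^(−0.676×0.975)) + 2.656 e^(−0.676×0.975)
= 6.730 × (0.8741 − 0.5173) + 2.656 × 0.5173 = 3.776 mg/L.
DO = 11.3 − 3.776 = 7.524 mg/L.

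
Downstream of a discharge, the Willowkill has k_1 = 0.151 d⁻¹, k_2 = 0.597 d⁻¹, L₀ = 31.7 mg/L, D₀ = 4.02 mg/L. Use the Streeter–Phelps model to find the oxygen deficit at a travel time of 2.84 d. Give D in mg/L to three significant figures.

D ≈ 5.76 mg/L

k_1 L₀/(k_2−k_1) = 0.151×31.7/(0.597−0.151) = 4.787/0.4460 = 10.73 mg/L.
e^(−k_1 t) = e^(−0.151×2.840) = 0.6513; e^(−k_2 t) = e^(−0.597×2.840) = 0.1835.
D = 10.73 × (0.6513 − 0.1835) + 4.02 × 0.1835 = 5.020 + 0.7377 = 5.758 mg/L.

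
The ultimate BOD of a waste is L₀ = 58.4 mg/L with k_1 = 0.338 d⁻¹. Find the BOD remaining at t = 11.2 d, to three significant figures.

L ≈ 1.33 mg/L

L_t = L₀ e^(−k_1 t) = 58.4 × e^(−0.338×11.2) = 58.4 × 0.02270 = 1.325 mg/L.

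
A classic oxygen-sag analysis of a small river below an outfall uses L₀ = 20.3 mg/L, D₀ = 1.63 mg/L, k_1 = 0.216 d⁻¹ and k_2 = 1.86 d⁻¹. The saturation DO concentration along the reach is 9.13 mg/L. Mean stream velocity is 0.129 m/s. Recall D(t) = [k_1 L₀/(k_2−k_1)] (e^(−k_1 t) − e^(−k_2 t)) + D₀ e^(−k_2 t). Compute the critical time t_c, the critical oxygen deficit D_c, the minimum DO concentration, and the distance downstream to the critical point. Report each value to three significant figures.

With k_2/k_1 = 8.611 and 1 − D₀(k_2−k_1)/(k_1 L₀) = 0.3889,
t_c = ln(8.611 × 0.3889) / (1.86 − 0.216) = ln(3.349) / 1.644 = 1.209/1.644 = 0.7351 d.
L(t_c) = L₀ e^(−k_1 t_c) = 20.3 × 0.8532 = 17.32 mg/L, and at the critical point k_2 D_c = k_1 L, so D_c = (0.216/1.86) × 17.32 = 2.011 mg/L.
Minimum DO = C_s − D_c = 9.13 − 2.011 = 7.119 mg/L.
x_c = v t_c = 0.129 m/s × 0.7351 d × 86400 s/d = 8193 m ≈ 8.19 km.

t_c ≈ 0.735 d; D_c ≈ 2.01 mg/L; min DO ≈ 7.12 mg/L; x_c ≈ 8.19 km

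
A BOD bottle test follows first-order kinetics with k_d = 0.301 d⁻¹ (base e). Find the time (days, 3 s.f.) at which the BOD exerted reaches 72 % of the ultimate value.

y/L₀ = 1 − e^(−k_d t) = 0.72 ⇒ e^(−k_d t) = 0.280
t = −ln(0.280) / 0.301 = 1.273 / 0.301 = 4.229 d.

t ≈ 4.23 d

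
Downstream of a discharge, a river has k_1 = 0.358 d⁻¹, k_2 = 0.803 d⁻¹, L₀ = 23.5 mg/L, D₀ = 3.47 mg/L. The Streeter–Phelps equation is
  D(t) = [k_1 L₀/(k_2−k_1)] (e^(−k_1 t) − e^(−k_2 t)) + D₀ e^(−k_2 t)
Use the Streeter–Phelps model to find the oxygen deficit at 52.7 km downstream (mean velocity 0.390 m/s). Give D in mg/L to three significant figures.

Travel time t = x/v = 52.7 km / (0.390 m/s) = 52700 m / 0.390 m/s = 135100 s = 1.564 d.
k_1 L₀/(k_2−k_1) = 0.358×23.5/(0.803−0.358) = 8.413/0.4450 = 18.91 mg/L.
e^(−k_1 t) = e^(−0.358×1.564) = 0.5713; e^(−k_2 t) = e^(−0.803×1.564) = 0.2848.
D = 18.91 × (0.5713 − 0.2848) + 3.47 × 0.2848 = 5.415 + 0.9883 = 6.404 mg/L.

D ≈ 6.40 mg/L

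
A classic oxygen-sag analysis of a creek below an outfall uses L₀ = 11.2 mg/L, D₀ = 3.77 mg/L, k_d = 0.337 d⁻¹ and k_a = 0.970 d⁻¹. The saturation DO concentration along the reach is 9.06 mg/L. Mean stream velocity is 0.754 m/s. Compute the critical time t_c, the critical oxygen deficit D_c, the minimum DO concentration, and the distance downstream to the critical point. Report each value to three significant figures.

t_c = [1/(k_a−k_d)] ln[(k_a/k_d)(1 − D₀(k_a−k_d)/(k_d L₀))]
= [1/(0.970−0.337)] ln[(0.970/0.337)(1 − 3.77×0.6330/(0.337×11.2))]
= (1/0.6330) ln[2.878 × 0.3677] = 1.580 × ln(1.058) = 1.580 × 0.05683 = 0.08978 d.
L(t_c) = L₀ e^(−k_d t_c) = 11.2 × 0.9702 = 10.87 mg/L, and at the critical point k_a D_c = k_d L, so D_c = (0.337/0.970) × 10.87 = 3.775 mg/L.
Minimum DO = C_s − D_c = 9.06 − 3.775 = 5.285 mg/L.
x_c = v t_c = 0.754 m/s × 0.08978 d × 86400 s/d = 5849 m ≈ 5.85 km.

t_c ≈ 0.0898 d; D_c ≈ 3.78 mg/L; min DO ≈ 5.28 mg/L; x_c ≈ 5.85 km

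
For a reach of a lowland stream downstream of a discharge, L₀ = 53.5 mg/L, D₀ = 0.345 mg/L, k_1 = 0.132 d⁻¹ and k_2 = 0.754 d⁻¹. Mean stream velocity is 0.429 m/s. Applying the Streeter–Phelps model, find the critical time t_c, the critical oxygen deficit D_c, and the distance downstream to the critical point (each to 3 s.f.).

t_c ≈ 2.75 d; D_c ≈ 6.51 mg/L; x_c ≈ 102 km

With k_2/k_1 = 5.712 and 1 − D₀(k_2−k_1)/(k_1 L₀) = 0.9696,
t_c = ln(5.712 × 0.9696) / (0.754 − 0.132) = ln(5.539) / 0.6220 = 1.712/0.6220 = 2.752 d.
L(t_c) = L₀ e^(−k_1 t_c) = 53.5 × 0.6954 = 37.20 mg/L, and at the critical point k_2 D_c = k_1 L, so D_c = (0.132/0.754) × 37.20 = 6.513 mg/L.
x_c = v t_c = 0.429 m/s × 2.752 d × 86400 s/d = 102000 m ≈ 102 km.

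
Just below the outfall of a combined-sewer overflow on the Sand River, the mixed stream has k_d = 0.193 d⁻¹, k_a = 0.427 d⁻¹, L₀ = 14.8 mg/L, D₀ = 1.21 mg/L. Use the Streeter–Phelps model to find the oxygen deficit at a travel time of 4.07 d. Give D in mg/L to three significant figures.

D ≈ 3.63 mg/L

k_d L₀/(k_a−k_d) = 0.193×14.8/(0.427−0.193) = 2.856/0.2340 = 12.21 mg/L.
e^(−k_d t) = e^(−0.193×4.070) = 0.4559; e^(−k_a t) = e^(−0.427×4.070) = 0.1759.
D = 12.21 × (0.4559 − 0.1759) + 1.21 × 0.1759 = 3.418 + 0.2128 = 3.631 mg/L.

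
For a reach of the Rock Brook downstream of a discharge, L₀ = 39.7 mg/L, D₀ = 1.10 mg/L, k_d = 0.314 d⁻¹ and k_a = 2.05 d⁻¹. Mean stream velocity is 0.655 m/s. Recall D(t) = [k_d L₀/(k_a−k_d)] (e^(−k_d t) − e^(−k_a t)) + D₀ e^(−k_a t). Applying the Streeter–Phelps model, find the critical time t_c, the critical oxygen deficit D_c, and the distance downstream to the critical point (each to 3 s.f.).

t_c ≈ 0.985 d; D_c ≈ 4.46 mg/L; x_c ≈ 55.7 km

At the critical point dD/dt = 0, so k_d L₀ e^(−k_d t) = k_a D. Substituting D(t) from the Streeter–Phelps equation and solving for t gives
t_c = ln[(k_a/k_d)(1 − D₀(k_a−k_d)/(k_d L₀))] / (k_a−k_d).
Here k_a−k_d = 1.736 d⁻¹ and 1 − D₀(k_a−k_d)/(k_d L₀) = 1 − 1.10×1.736/(0.314×39.7) = 0.8468, so
t_c = ln(6.529 × 0.8468) / 1.736 = 1.710 / 1.736 = 0.9850 d.
L(t_c) = L₀ e^(−k_d t_c) = 39.7 × 0.7340 = 29.14 mg/L, and at the critical point k_a D_c = k_d L, so D_c = (0.314/2.05) × 29.14 = 4.463 mg/L.
x_c = v t_c = 0.655 m/s × 0.9850 d × 86400 s/d = 55740 m ≈ 55.7 km.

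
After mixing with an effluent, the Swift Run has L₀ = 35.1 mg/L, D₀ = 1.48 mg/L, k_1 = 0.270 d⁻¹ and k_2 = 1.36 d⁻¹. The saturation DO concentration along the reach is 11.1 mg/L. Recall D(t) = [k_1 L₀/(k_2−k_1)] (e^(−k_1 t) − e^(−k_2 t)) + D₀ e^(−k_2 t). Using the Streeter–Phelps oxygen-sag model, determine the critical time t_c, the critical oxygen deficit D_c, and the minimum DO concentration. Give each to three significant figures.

At the critical point dD/dt = 0, so k_1 L₀ e^(−k_1 t) = k_2 D. Substituting D(t) from the Streeter–Phelps equation and solving for t gives
t_c = ln[(k_2/k_1)(1 − D₀(k_2−k_1)/(k_1 L₀))] / (k_2−k_1).
Here k_2−k_1 = 1.090 d⁻¹ and 1 − D₀(k_2−k_1)/(k_1 L₀) = 1 − 1.48×1.090/(0.270×35.1) = 0.8298, so
t_c = ln(5.037 × 0.8298) / 1.090 = 1.430 / 1.090 = 1.312 d.
D_c = (k_1/k_2) L₀ e^(−k_1 t_c) = (0.270/1.36) × 35.1 × e^(−0.270×1.312) = 0.1985 × 35.1 × 0.7017 = 4.890 mg/L.
Minimum DO = C_s − D_c = 11.1 − 4.890 = 6.210 mg/L.

t_c ≈ 1.31 d; D_c ≈ 4.89 mg/L; min DO ≈ 6.21 mg/L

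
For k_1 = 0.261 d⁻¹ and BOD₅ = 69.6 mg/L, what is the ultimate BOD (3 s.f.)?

BOD₅ = L₀(1 − e^(−5k_1)) ⇒ L₀ = BOD₅ / (1 − e^(−5×0.261))
= 69.6 / (1 − 0.2712) = 69.6 / 0.7288 = 95.50 mg/L.

L₀ ≈ 95.5 mg/L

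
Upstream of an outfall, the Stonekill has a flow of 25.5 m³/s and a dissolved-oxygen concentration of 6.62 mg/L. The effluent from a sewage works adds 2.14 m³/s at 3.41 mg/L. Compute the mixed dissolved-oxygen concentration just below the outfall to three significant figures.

Flow-weighted mixing: C = (Q_r C_r + Q_w C_w)/(Q_r + Q_w)
= (25.5×6.62 + 2.14×3.41)/(25.5 + 2.14) = 176.1/27.64 = 6.371 mg/L.

6.37 mg/L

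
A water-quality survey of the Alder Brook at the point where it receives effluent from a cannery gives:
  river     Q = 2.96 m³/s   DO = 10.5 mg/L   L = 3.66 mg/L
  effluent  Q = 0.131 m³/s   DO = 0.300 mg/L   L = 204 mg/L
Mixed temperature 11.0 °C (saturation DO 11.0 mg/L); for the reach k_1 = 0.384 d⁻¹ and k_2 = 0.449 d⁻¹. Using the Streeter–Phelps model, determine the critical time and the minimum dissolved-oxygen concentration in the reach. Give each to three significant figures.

Mixed DO = (2.96×10.5 + 0.131×0.300)/(2.96+0.131) = 31.12/3.091 = 10.07 mg/L.
Mixed L₀ = (2.96×3.66 + 0.131×204)/(3.091) = 37.56/3.091 = 12.15 mg/L.
Initial deficit D₀ = C_s − DO₀ = 11.0 − 10.07 = 0.9323 mg/L.
t_c = (1/0.06500) ln[(0.449/0.384)(1 − 0.9323×0.06500/(0.384×12.15))] = 15.38 × ln(1.154) = 2.205 d.
D_c = (0.384/0.449) × 12.15 × e^(−0.384×2.205) = 0.8552 × 12.15 × 0.4289 = 4.457 mg/L.
Minimum DO = 11.0 − 4.457 = 6.543 mg/L.

t_c ≈ 2.20 d; minimum DO ≈ 6.54 mg/L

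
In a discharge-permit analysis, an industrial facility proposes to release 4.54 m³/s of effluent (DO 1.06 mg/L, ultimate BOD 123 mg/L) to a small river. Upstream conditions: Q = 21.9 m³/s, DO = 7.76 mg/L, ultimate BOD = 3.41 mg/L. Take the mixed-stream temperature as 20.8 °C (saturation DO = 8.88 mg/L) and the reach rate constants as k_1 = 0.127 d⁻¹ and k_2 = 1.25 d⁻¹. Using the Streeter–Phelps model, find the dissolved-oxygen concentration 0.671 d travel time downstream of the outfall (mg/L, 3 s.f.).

Mixed DO = (21.9×7.76 + 4.54×1.06)/(21.9+4.54) = 174.8/26.44 = 6.610 mg/L.
Mixed L₀ = (21.9×3.41 + 4.54×123)/(26.44) = 633.1/26.44 = 23.94 mg/L.
Initial deficit D₀ = C_s − DO₀ = 8.88 − 6.610 = 2.270 mg/L.
D(0.671) = [0.127×23.94/(1.25−0.127)](e^(−0.127×0.671) − e^(−1.25×0.671)) + 2.270 e^(−1.25×0.671)
= 2.708 × (0.9183 − 0.4323) + 2.270 × 0.4323 = 2.298 mg/L.
DO = 8.88 − 2.298 = 6.582 mg/L.

DO ≈ 6.58 mg/L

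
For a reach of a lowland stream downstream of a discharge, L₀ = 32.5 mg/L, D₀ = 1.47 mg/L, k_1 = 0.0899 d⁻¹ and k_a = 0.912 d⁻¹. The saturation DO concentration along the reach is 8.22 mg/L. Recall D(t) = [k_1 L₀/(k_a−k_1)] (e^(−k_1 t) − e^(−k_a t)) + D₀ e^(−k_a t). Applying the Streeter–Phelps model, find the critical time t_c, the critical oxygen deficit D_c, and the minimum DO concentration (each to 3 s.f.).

t_c ≈ 2.17 d; D_c ≈ 2.64 mg/L; min DO ≈ 5.58 mg/L

At the critical point dD/dt = 0, so k_1 L₀ e^(−k_1 t) = k_a D. Substituting D(t) from the Streeter–Phelps equation and solving for t gives
t_c = ln[(k_a/k_1)(1 − D₀(k_a−k_1)/(k_1 L₀))] / (k_a−k_1).
Here k_a−k_1 = 0.8221 d⁻¹ and 1 − D₀(k_a−k_1)/(k_1 L₀) = 1 − 1.47×0.8221/(0.0899×32.5) = 0.5864, so
t_c = ln(10.14 × 0.5864) / 0.8221 = 1.783 / 0.8221 = 2.169 d.
L(t_c) = L₀ e^(−k_1 t_c) = 32.5 × 0.8228 = 26.74 mg/L, and at the critical point k_a D_c = k_1 L, so D_c = (0.0899/0.912) × 26.74 = 2.636 mg/L.
Minimum DO = C_s − D_c = 8.22 − 2.636 = 5.584 mg/L.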